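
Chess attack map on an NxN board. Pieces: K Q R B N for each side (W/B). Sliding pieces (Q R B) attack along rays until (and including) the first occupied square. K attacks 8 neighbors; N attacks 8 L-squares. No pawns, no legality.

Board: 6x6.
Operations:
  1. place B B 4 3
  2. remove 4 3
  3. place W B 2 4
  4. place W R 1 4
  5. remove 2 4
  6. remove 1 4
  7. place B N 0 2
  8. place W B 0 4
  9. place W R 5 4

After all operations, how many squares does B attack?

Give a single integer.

Op 1: place BB@(4,3)
Op 2: remove (4,3)
Op 3: place WB@(2,4)
Op 4: place WR@(1,4)
Op 5: remove (2,4)
Op 6: remove (1,4)
Op 7: place BN@(0,2)
Op 8: place WB@(0,4)
Op 9: place WR@(5,4)
Per-piece attacks for B:
  BN@(0,2): attacks (1,4) (2,3) (1,0) (2,1)
Union (4 distinct): (1,0) (1,4) (2,1) (2,3)

Answer: 4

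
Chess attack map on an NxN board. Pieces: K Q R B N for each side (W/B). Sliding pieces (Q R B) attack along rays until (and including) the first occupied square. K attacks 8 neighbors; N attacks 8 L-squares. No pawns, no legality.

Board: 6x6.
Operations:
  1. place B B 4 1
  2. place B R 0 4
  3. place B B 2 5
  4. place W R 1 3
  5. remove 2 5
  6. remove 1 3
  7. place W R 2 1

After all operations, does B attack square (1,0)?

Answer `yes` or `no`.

Answer: no

Derivation:
Op 1: place BB@(4,1)
Op 2: place BR@(0,4)
Op 3: place BB@(2,5)
Op 4: place WR@(1,3)
Op 5: remove (2,5)
Op 6: remove (1,3)
Op 7: place WR@(2,1)
Per-piece attacks for B:
  BR@(0,4): attacks (0,5) (0,3) (0,2) (0,1) (0,0) (1,4) (2,4) (3,4) (4,4) (5,4)
  BB@(4,1): attacks (5,2) (5,0) (3,2) (2,3) (1,4) (0,5) (3,0)
B attacks (1,0): no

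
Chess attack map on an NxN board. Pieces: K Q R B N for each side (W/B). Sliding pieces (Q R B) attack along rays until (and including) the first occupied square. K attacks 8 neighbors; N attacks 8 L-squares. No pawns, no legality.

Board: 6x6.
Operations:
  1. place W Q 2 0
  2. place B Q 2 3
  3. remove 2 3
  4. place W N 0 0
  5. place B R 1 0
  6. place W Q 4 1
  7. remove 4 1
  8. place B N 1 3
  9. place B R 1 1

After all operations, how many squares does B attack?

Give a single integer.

Answer: 15

Derivation:
Op 1: place WQ@(2,0)
Op 2: place BQ@(2,3)
Op 3: remove (2,3)
Op 4: place WN@(0,0)
Op 5: place BR@(1,0)
Op 6: place WQ@(4,1)
Op 7: remove (4,1)
Op 8: place BN@(1,3)
Op 9: place BR@(1,1)
Per-piece attacks for B:
  BR@(1,0): attacks (1,1) (2,0) (0,0) [ray(0,1) blocked at (1,1); ray(1,0) blocked at (2,0); ray(-1,0) blocked at (0,0)]
  BR@(1,1): attacks (1,2) (1,3) (1,0) (2,1) (3,1) (4,1) (5,1) (0,1) [ray(0,1) blocked at (1,3); ray(0,-1) blocked at (1,0)]
  BN@(1,3): attacks (2,5) (3,4) (0,5) (2,1) (3,2) (0,1)
Union (15 distinct): (0,0) (0,1) (0,5) (1,0) (1,1) (1,2) (1,3) (2,0) (2,1) (2,5) (3,1) (3,2) (3,4) (4,1) (5,1)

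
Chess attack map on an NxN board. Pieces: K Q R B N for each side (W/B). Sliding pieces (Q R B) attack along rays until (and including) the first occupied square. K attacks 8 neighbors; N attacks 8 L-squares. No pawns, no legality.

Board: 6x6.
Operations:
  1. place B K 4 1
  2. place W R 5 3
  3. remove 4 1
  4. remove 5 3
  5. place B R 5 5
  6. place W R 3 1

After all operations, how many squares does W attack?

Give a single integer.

Answer: 10

Derivation:
Op 1: place BK@(4,1)
Op 2: place WR@(5,3)
Op 3: remove (4,1)
Op 4: remove (5,3)
Op 5: place BR@(5,5)
Op 6: place WR@(3,1)
Per-piece attacks for W:
  WR@(3,1): attacks (3,2) (3,3) (3,4) (3,5) (3,0) (4,1) (5,1) (2,1) (1,1) (0,1)
Union (10 distinct): (0,1) (1,1) (2,1) (3,0) (3,2) (3,3) (3,4) (3,5) (4,1) (5,1)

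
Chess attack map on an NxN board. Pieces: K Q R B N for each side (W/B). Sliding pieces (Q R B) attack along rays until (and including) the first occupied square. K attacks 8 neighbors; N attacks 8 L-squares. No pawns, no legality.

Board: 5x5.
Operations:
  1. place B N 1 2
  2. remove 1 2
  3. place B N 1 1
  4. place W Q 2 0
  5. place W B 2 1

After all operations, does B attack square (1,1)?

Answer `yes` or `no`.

Answer: no

Derivation:
Op 1: place BN@(1,2)
Op 2: remove (1,2)
Op 3: place BN@(1,1)
Op 4: place WQ@(2,0)
Op 5: place WB@(2,1)
Per-piece attacks for B:
  BN@(1,1): attacks (2,3) (3,2) (0,3) (3,0)
B attacks (1,1): no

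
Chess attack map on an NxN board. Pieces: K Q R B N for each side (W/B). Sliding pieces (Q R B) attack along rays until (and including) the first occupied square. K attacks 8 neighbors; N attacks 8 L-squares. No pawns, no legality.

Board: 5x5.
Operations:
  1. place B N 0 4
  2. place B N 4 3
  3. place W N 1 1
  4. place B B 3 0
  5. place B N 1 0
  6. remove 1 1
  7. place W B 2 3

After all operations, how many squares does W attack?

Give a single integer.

Op 1: place BN@(0,4)
Op 2: place BN@(4,3)
Op 3: place WN@(1,1)
Op 4: place BB@(3,0)
Op 5: place BN@(1,0)
Op 6: remove (1,1)
Op 7: place WB@(2,3)
Per-piece attacks for W:
  WB@(2,3): attacks (3,4) (3,2) (4,1) (1,4) (1,2) (0,1)
Union (6 distinct): (0,1) (1,2) (1,4) (3,2) (3,4) (4,1)

Answer: 6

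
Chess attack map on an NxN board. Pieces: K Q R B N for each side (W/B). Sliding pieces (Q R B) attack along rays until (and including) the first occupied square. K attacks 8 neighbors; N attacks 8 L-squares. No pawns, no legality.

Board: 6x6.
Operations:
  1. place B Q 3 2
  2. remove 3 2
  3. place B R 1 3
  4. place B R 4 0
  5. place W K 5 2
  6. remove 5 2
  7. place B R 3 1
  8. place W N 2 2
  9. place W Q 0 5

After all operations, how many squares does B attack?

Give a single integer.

Answer: 24

Derivation:
Op 1: place BQ@(3,2)
Op 2: remove (3,2)
Op 3: place BR@(1,3)
Op 4: place BR@(4,0)
Op 5: place WK@(5,2)
Op 6: remove (5,2)
Op 7: place BR@(3,1)
Op 8: place WN@(2,2)
Op 9: place WQ@(0,5)
Per-piece attacks for B:
  BR@(1,3): attacks (1,4) (1,5) (1,2) (1,1) (1,0) (2,3) (3,3) (4,3) (5,3) (0,3)
  BR@(3,1): attacks (3,2) (3,3) (3,4) (3,5) (3,0) (4,1) (5,1) (2,1) (1,1) (0,1)
  BR@(4,0): attacks (4,1) (4,2) (4,3) (4,4) (4,5) (5,0) (3,0) (2,0) (1,0) (0,0)
Union (24 distinct): (0,0) (0,1) (0,3) (1,0) (1,1) (1,2) (1,4) (1,5) (2,0) (2,1) (2,3) (3,0) (3,2) (3,3) (3,4) (3,5) (4,1) (4,2) (4,3) (4,4) (4,5) (5,0) (5,1) (5,3)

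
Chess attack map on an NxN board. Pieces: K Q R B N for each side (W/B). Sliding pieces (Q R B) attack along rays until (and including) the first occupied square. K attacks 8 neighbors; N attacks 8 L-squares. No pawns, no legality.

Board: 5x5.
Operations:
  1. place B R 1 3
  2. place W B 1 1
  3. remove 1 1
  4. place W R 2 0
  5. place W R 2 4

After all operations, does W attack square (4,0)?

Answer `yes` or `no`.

Answer: yes

Derivation:
Op 1: place BR@(1,3)
Op 2: place WB@(1,1)
Op 3: remove (1,1)
Op 4: place WR@(2,0)
Op 5: place WR@(2,4)
Per-piece attacks for W:
  WR@(2,0): attacks (2,1) (2,2) (2,3) (2,4) (3,0) (4,0) (1,0) (0,0) [ray(0,1) blocked at (2,4)]
  WR@(2,4): attacks (2,3) (2,2) (2,1) (2,0) (3,4) (4,4) (1,4) (0,4) [ray(0,-1) blocked at (2,0)]
W attacks (4,0): yes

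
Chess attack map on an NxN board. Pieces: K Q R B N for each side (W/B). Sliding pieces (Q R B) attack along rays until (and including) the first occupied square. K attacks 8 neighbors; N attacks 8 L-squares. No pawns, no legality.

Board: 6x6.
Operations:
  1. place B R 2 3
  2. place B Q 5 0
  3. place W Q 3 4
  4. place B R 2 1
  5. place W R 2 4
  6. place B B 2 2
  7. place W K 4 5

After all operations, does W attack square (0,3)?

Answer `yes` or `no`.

Answer: no

Derivation:
Op 1: place BR@(2,3)
Op 2: place BQ@(5,0)
Op 3: place WQ@(3,4)
Op 4: place BR@(2,1)
Op 5: place WR@(2,4)
Op 6: place BB@(2,2)
Op 7: place WK@(4,5)
Per-piece attacks for W:
  WR@(2,4): attacks (2,5) (2,3) (3,4) (1,4) (0,4) [ray(0,-1) blocked at (2,3); ray(1,0) blocked at (3,4)]
  WQ@(3,4): attacks (3,5) (3,3) (3,2) (3,1) (3,0) (4,4) (5,4) (2,4) (4,5) (4,3) (5,2) (2,5) (2,3) [ray(-1,0) blocked at (2,4); ray(1,1) blocked at (4,5); ray(-1,-1) blocked at (2,3)]
  WK@(4,5): attacks (4,4) (5,5) (3,5) (5,4) (3,4)
W attacks (0,3): no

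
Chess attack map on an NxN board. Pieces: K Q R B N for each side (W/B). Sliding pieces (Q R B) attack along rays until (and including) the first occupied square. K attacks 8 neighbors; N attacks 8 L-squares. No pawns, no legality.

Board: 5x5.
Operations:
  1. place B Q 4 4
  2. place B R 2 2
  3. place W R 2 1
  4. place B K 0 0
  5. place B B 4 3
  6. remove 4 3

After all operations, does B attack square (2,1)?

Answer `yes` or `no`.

Op 1: place BQ@(4,4)
Op 2: place BR@(2,2)
Op 3: place WR@(2,1)
Op 4: place BK@(0,0)
Op 5: place BB@(4,3)
Op 6: remove (4,3)
Per-piece attacks for B:
  BK@(0,0): attacks (0,1) (1,0) (1,1)
  BR@(2,2): attacks (2,3) (2,4) (2,1) (3,2) (4,2) (1,2) (0,2) [ray(0,-1) blocked at (2,1)]
  BQ@(4,4): attacks (4,3) (4,2) (4,1) (4,0) (3,4) (2,4) (1,4) (0,4) (3,3) (2,2) [ray(-1,-1) blocked at (2,2)]
B attacks (2,1): yes

Answer: yes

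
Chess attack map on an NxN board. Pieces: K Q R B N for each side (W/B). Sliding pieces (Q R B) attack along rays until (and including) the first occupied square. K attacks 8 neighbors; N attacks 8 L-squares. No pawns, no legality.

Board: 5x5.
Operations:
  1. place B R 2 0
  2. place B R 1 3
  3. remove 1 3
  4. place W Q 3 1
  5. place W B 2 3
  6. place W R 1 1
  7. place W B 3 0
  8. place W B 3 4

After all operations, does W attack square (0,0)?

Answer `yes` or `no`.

Op 1: place BR@(2,0)
Op 2: place BR@(1,3)
Op 3: remove (1,3)
Op 4: place WQ@(3,1)
Op 5: place WB@(2,3)
Op 6: place WR@(1,1)
Op 7: place WB@(3,0)
Op 8: place WB@(3,4)
Per-piece attacks for W:
  WR@(1,1): attacks (1,2) (1,3) (1,4) (1,0) (2,1) (3,1) (0,1) [ray(1,0) blocked at (3,1)]
  WB@(2,3): attacks (3,4) (3,2) (4,1) (1,4) (1,2) (0,1) [ray(1,1) blocked at (3,4)]
  WB@(3,0): attacks (4,1) (2,1) (1,2) (0,3)
  WQ@(3,1): attacks (3,2) (3,3) (3,4) (3,0) (4,1) (2,1) (1,1) (4,2) (4,0) (2,2) (1,3) (0,4) (2,0) [ray(0,1) blocked at (3,4); ray(0,-1) blocked at (3,0); ray(-1,0) blocked at (1,1); ray(-1,-1) blocked at (2,0)]
  WB@(3,4): attacks (4,3) (2,3) [ray(-1,-1) blocked at (2,3)]
W attacks (0,0): no

Answer: no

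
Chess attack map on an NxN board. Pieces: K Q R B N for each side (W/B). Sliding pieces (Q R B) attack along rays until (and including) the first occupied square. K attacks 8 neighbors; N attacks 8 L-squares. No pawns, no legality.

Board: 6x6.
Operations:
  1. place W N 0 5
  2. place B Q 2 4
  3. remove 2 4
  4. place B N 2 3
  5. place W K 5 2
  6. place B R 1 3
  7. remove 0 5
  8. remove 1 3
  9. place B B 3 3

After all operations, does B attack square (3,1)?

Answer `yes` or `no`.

Op 1: place WN@(0,5)
Op 2: place BQ@(2,4)
Op 3: remove (2,4)
Op 4: place BN@(2,3)
Op 5: place WK@(5,2)
Op 6: place BR@(1,3)
Op 7: remove (0,5)
Op 8: remove (1,3)
Op 9: place BB@(3,3)
Per-piece attacks for B:
  BN@(2,3): attacks (3,5) (4,4) (1,5) (0,4) (3,1) (4,2) (1,1) (0,2)
  BB@(3,3): attacks (4,4) (5,5) (4,2) (5,1) (2,4) (1,5) (2,2) (1,1) (0,0)
B attacks (3,1): yes

Answer: yes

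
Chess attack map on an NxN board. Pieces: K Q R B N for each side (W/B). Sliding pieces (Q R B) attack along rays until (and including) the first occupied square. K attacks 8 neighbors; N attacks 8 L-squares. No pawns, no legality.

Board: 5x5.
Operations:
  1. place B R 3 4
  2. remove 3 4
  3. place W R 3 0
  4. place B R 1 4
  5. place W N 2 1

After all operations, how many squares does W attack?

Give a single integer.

Answer: 11

Derivation:
Op 1: place BR@(3,4)
Op 2: remove (3,4)
Op 3: place WR@(3,0)
Op 4: place BR@(1,4)
Op 5: place WN@(2,1)
Per-piece attacks for W:
  WN@(2,1): attacks (3,3) (4,2) (1,3) (0,2) (4,0) (0,0)
  WR@(3,0): attacks (3,1) (3,2) (3,3) (3,4) (4,0) (2,0) (1,0) (0,0)
Union (11 distinct): (0,0) (0,2) (1,0) (1,3) (2,0) (3,1) (3,2) (3,3) (3,4) (4,0) (4,2)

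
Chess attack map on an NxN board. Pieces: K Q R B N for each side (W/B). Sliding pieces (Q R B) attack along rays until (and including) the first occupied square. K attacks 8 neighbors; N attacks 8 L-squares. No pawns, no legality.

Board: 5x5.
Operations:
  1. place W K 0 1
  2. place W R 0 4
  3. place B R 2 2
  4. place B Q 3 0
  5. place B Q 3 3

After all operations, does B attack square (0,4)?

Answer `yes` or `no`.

Answer: no

Derivation:
Op 1: place WK@(0,1)
Op 2: place WR@(0,4)
Op 3: place BR@(2,2)
Op 4: place BQ@(3,0)
Op 5: place BQ@(3,3)
Per-piece attacks for B:
  BR@(2,2): attacks (2,3) (2,4) (2,1) (2,0) (3,2) (4,2) (1,2) (0,2)
  BQ@(3,0): attacks (3,1) (3,2) (3,3) (4,0) (2,0) (1,0) (0,0) (4,1) (2,1) (1,2) (0,3) [ray(0,1) blocked at (3,3)]
  BQ@(3,3): attacks (3,4) (3,2) (3,1) (3,0) (4,3) (2,3) (1,3) (0,3) (4,4) (4,2) (2,4) (2,2) [ray(0,-1) blocked at (3,0); ray(-1,-1) blocked at (2,2)]
B attacks (0,4): no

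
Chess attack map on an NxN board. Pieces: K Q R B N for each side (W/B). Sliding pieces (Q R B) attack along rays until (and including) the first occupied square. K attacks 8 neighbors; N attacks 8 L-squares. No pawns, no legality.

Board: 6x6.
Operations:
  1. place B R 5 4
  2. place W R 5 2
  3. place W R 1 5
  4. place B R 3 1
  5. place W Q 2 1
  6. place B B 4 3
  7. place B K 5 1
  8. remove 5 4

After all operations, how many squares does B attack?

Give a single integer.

Answer: 14

Derivation:
Op 1: place BR@(5,4)
Op 2: place WR@(5,2)
Op 3: place WR@(1,5)
Op 4: place BR@(3,1)
Op 5: place WQ@(2,1)
Op 6: place BB@(4,3)
Op 7: place BK@(5,1)
Op 8: remove (5,4)
Per-piece attacks for B:
  BR@(3,1): attacks (3,2) (3,3) (3,4) (3,5) (3,0) (4,1) (5,1) (2,1) [ray(1,0) blocked at (5,1); ray(-1,0) blocked at (2,1)]
  BB@(4,3): attacks (5,4) (5,2) (3,4) (2,5) (3,2) (2,1) [ray(1,-1) blocked at (5,2); ray(-1,-1) blocked at (2,1)]
  BK@(5,1): attacks (5,2) (5,0) (4,1) (4,2) (4,0)
Union (14 distinct): (2,1) (2,5) (3,0) (3,2) (3,3) (3,4) (3,5) (4,0) (4,1) (4,2) (5,0) (5,1) (5,2) (5,4)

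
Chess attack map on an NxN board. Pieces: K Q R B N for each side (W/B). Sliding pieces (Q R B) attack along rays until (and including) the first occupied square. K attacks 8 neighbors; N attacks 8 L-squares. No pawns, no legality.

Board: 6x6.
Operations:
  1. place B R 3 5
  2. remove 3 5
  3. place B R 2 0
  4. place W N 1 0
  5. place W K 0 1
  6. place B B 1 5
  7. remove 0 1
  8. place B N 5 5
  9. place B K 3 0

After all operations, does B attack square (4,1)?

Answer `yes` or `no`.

Op 1: place BR@(3,5)
Op 2: remove (3,5)
Op 3: place BR@(2,0)
Op 4: place WN@(1,0)
Op 5: place WK@(0,1)
Op 6: place BB@(1,5)
Op 7: remove (0,1)
Op 8: place BN@(5,5)
Op 9: place BK@(3,0)
Per-piece attacks for B:
  BB@(1,5): attacks (2,4) (3,3) (4,2) (5,1) (0,4)
  BR@(2,0): attacks (2,1) (2,2) (2,3) (2,4) (2,5) (3,0) (1,0) [ray(1,0) blocked at (3,0); ray(-1,0) blocked at (1,0)]
  BK@(3,0): attacks (3,1) (4,0) (2,0) (4,1) (2,1)
  BN@(5,5): attacks (4,3) (3,4)
B attacks (4,1): yes

Answer: yes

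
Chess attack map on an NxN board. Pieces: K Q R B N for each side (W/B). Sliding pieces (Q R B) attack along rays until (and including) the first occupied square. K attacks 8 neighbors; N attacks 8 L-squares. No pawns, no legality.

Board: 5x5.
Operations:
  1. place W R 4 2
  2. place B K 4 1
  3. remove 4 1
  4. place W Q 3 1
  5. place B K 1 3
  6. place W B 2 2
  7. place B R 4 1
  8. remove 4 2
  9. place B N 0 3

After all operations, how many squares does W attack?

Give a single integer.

Op 1: place WR@(4,2)
Op 2: place BK@(4,1)
Op 3: remove (4,1)
Op 4: place WQ@(3,1)
Op 5: place BK@(1,3)
Op 6: place WB@(2,2)
Op 7: place BR@(4,1)
Op 8: remove (4,2)
Op 9: place BN@(0,3)
Per-piece attacks for W:
  WB@(2,2): attacks (3,3) (4,4) (3,1) (1,3) (1,1) (0,0) [ray(1,-1) blocked at (3,1); ray(-1,1) blocked at (1,3)]
  WQ@(3,1): attacks (3,2) (3,3) (3,4) (3,0) (4,1) (2,1) (1,1) (0,1) (4,2) (4,0) (2,2) (2,0) [ray(1,0) blocked at (4,1); ray(-1,1) blocked at (2,2)]
Union (16 distinct): (0,0) (0,1) (1,1) (1,3) (2,0) (2,1) (2,2) (3,0) (3,1) (3,2) (3,3) (3,4) (4,0) (4,1) (4,2) (4,4)

Answer: 16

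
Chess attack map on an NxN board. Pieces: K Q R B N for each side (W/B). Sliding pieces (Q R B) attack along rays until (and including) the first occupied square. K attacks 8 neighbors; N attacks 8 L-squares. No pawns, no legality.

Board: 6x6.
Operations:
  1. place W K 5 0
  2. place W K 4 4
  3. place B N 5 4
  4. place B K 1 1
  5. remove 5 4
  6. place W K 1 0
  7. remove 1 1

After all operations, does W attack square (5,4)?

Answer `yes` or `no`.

Answer: yes

Derivation:
Op 1: place WK@(5,0)
Op 2: place WK@(4,4)
Op 3: place BN@(5,4)
Op 4: place BK@(1,1)
Op 5: remove (5,4)
Op 6: place WK@(1,0)
Op 7: remove (1,1)
Per-piece attacks for W:
  WK@(1,0): attacks (1,1) (2,0) (0,0) (2,1) (0,1)
  WK@(4,4): attacks (4,5) (4,3) (5,4) (3,4) (5,5) (5,3) (3,5) (3,3)
  WK@(5,0): attacks (5,1) (4,0) (4,1)
W attacks (5,4): yes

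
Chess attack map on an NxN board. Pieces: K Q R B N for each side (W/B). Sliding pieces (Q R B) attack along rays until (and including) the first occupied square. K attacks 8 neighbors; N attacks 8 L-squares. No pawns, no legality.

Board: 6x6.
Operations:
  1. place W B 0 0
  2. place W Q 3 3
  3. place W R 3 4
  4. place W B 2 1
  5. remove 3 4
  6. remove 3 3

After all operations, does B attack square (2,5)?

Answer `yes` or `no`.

Op 1: place WB@(0,0)
Op 2: place WQ@(3,3)
Op 3: place WR@(3,4)
Op 4: place WB@(2,1)
Op 5: remove (3,4)
Op 6: remove (3,3)
Per-piece attacks for B:
B attacks (2,5): no

Answer: no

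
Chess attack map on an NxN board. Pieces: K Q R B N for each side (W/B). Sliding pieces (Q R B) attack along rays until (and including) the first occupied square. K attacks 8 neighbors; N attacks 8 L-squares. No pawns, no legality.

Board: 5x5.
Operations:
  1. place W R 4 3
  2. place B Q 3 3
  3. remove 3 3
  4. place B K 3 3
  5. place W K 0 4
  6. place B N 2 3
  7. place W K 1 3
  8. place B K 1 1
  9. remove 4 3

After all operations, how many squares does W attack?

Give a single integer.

Op 1: place WR@(4,3)
Op 2: place BQ@(3,3)
Op 3: remove (3,3)
Op 4: place BK@(3,3)
Op 5: place WK@(0,4)
Op 6: place BN@(2,3)
Op 7: place WK@(1,3)
Op 8: place BK@(1,1)
Op 9: remove (4,3)
Per-piece attacks for W:
  WK@(0,4): attacks (0,3) (1,4) (1,3)
  WK@(1,3): attacks (1,4) (1,2) (2,3) (0,3) (2,4) (2,2) (0,4) (0,2)
Union (9 distinct): (0,2) (0,3) (0,4) (1,2) (1,3) (1,4) (2,2) (2,3) (2,4)

Answer: 9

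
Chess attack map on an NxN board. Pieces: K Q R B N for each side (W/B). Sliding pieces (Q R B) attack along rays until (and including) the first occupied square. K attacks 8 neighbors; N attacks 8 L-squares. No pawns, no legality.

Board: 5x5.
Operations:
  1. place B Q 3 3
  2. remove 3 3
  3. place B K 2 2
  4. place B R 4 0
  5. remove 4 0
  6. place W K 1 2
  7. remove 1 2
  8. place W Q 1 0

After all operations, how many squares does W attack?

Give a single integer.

Op 1: place BQ@(3,3)
Op 2: remove (3,3)
Op 3: place BK@(2,2)
Op 4: place BR@(4,0)
Op 5: remove (4,0)
Op 6: place WK@(1,2)
Op 7: remove (1,2)
Op 8: place WQ@(1,0)
Per-piece attacks for W:
  WQ@(1,0): attacks (1,1) (1,2) (1,3) (1,4) (2,0) (3,0) (4,0) (0,0) (2,1) (3,2) (4,3) (0,1)
Union (12 distinct): (0,0) (0,1) (1,1) (1,2) (1,3) (1,4) (2,0) (2,1) (3,0) (3,2) (4,0) (4,3)

Answer: 12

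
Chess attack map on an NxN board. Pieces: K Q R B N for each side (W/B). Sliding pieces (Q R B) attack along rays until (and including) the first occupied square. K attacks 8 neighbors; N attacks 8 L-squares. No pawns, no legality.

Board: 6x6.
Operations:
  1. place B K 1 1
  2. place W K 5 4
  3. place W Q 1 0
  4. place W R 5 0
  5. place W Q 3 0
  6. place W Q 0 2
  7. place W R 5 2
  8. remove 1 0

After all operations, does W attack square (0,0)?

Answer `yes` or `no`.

Answer: yes

Derivation:
Op 1: place BK@(1,1)
Op 2: place WK@(5,4)
Op 3: place WQ@(1,0)
Op 4: place WR@(5,0)
Op 5: place WQ@(3,0)
Op 6: place WQ@(0,2)
Op 7: place WR@(5,2)
Op 8: remove (1,0)
Per-piece attacks for W:
  WQ@(0,2): attacks (0,3) (0,4) (0,5) (0,1) (0,0) (1,2) (2,2) (3,2) (4,2) (5,2) (1,3) (2,4) (3,5) (1,1) [ray(1,0) blocked at (5,2); ray(1,-1) blocked at (1,1)]
  WQ@(3,0): attacks (3,1) (3,2) (3,3) (3,4) (3,5) (4,0) (5,0) (2,0) (1,0) (0,0) (4,1) (5,2) (2,1) (1,2) (0,3) [ray(1,0) blocked at (5,0); ray(1,1) blocked at (5,2)]
  WR@(5,0): attacks (5,1) (5,2) (4,0) (3,0) [ray(0,1) blocked at (5,2); ray(-1,0) blocked at (3,0)]
  WR@(5,2): attacks (5,3) (5,4) (5,1) (5,0) (4,2) (3,2) (2,2) (1,2) (0,2) [ray(0,1) blocked at (5,4); ray(0,-1) blocked at (5,0); ray(-1,0) blocked at (0,2)]
  WK@(5,4): attacks (5,5) (5,3) (4,4) (4,5) (4,3)
W attacks (0,0): yes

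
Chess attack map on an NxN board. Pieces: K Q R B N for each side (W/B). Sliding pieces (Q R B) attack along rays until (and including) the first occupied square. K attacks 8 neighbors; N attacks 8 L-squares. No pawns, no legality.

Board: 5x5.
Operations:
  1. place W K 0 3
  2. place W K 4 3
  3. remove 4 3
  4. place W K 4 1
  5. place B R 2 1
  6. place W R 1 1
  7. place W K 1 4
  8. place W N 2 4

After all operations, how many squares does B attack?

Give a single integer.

Answer: 7

Derivation:
Op 1: place WK@(0,3)
Op 2: place WK@(4,3)
Op 3: remove (4,3)
Op 4: place WK@(4,1)
Op 5: place BR@(2,1)
Op 6: place WR@(1,1)
Op 7: place WK@(1,4)
Op 8: place WN@(2,4)
Per-piece attacks for B:
  BR@(2,1): attacks (2,2) (2,3) (2,4) (2,0) (3,1) (4,1) (1,1) [ray(0,1) blocked at (2,4); ray(1,0) blocked at (4,1); ray(-1,0) blocked at (1,1)]
Union (7 distinct): (1,1) (2,0) (2,2) (2,3) (2,4) (3,1) (4,1)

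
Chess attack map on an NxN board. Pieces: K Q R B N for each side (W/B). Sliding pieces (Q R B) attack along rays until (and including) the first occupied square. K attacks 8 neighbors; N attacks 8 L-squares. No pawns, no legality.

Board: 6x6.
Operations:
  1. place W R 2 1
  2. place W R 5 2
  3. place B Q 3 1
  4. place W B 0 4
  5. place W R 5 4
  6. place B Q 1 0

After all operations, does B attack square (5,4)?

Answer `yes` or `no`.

Op 1: place WR@(2,1)
Op 2: place WR@(5,2)
Op 3: place BQ@(3,1)
Op 4: place WB@(0,4)
Op 5: place WR@(5,4)
Op 6: place BQ@(1,0)
Per-piece attacks for B:
  BQ@(1,0): attacks (1,1) (1,2) (1,3) (1,4) (1,5) (2,0) (3,0) (4,0) (5,0) (0,0) (2,1) (0,1) [ray(1,1) blocked at (2,1)]
  BQ@(3,1): attacks (3,2) (3,3) (3,4) (3,5) (3,0) (4,1) (5,1) (2,1) (4,2) (5,3) (4,0) (2,2) (1,3) (0,4) (2,0) [ray(-1,0) blocked at (2,1); ray(-1,1) blocked at (0,4)]
B attacks (5,4): no

Answer: no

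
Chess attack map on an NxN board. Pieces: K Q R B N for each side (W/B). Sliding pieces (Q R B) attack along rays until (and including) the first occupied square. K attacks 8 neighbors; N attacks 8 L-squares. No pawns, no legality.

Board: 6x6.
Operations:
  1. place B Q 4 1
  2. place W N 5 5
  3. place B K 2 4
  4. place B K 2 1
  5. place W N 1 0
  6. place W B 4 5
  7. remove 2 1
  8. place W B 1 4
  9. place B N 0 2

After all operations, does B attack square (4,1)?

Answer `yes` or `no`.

Op 1: place BQ@(4,1)
Op 2: place WN@(5,5)
Op 3: place BK@(2,4)
Op 4: place BK@(2,1)
Op 5: place WN@(1,0)
Op 6: place WB@(4,5)
Op 7: remove (2,1)
Op 8: place WB@(1,4)
Op 9: place BN@(0,2)
Per-piece attacks for B:
  BN@(0,2): attacks (1,4) (2,3) (1,0) (2,1)
  BK@(2,4): attacks (2,5) (2,3) (3,4) (1,4) (3,5) (3,3) (1,5) (1,3)
  BQ@(4,1): attacks (4,2) (4,3) (4,4) (4,5) (4,0) (5,1) (3,1) (2,1) (1,1) (0,1) (5,2) (5,0) (3,2) (2,3) (1,4) (3,0) [ray(0,1) blocked at (4,5); ray(-1,1) blocked at (1,4)]
B attacks (4,1): no

Answer: no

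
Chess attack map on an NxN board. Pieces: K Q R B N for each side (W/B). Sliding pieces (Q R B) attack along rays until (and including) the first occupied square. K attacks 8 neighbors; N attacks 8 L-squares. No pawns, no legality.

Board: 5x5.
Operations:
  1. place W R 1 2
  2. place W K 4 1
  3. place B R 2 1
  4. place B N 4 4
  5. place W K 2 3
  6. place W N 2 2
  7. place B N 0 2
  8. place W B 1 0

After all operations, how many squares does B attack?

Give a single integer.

Answer: 11

Derivation:
Op 1: place WR@(1,2)
Op 2: place WK@(4,1)
Op 3: place BR@(2,1)
Op 4: place BN@(4,4)
Op 5: place WK@(2,3)
Op 6: place WN@(2,2)
Op 7: place BN@(0,2)
Op 8: place WB@(1,0)
Per-piece attacks for B:
  BN@(0,2): attacks (1,4) (2,3) (1,0) (2,1)
  BR@(2,1): attacks (2,2) (2,0) (3,1) (4,1) (1,1) (0,1) [ray(0,1) blocked at (2,2); ray(1,0) blocked at (4,1)]
  BN@(4,4): attacks (3,2) (2,3)
Union (11 distinct): (0,1) (1,0) (1,1) (1,4) (2,0) (2,1) (2,2) (2,3) (3,1) (3,2) (4,1)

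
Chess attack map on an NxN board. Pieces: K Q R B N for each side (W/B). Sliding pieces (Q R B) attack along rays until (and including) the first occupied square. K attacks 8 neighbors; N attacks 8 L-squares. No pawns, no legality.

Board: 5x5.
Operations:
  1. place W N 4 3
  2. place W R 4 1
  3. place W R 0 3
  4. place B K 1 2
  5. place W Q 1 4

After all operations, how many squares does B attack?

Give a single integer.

Op 1: place WN@(4,3)
Op 2: place WR@(4,1)
Op 3: place WR@(0,3)
Op 4: place BK@(1,2)
Op 5: place WQ@(1,4)
Per-piece attacks for B:
  BK@(1,2): attacks (1,3) (1,1) (2,2) (0,2) (2,3) (2,1) (0,3) (0,1)
Union (8 distinct): (0,1) (0,2) (0,3) (1,1) (1,3) (2,1) (2,2) (2,3)

Answer: 8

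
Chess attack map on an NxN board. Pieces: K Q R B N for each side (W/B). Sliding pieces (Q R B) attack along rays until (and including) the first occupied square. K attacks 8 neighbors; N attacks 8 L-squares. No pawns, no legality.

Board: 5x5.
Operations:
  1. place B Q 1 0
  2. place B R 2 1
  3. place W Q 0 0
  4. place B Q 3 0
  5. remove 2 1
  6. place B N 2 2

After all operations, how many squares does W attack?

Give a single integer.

Op 1: place BQ@(1,0)
Op 2: place BR@(2,1)
Op 3: place WQ@(0,0)
Op 4: place BQ@(3,0)
Op 5: remove (2,1)
Op 6: place BN@(2,2)
Per-piece attacks for W:
  WQ@(0,0): attacks (0,1) (0,2) (0,3) (0,4) (1,0) (1,1) (2,2) [ray(1,0) blocked at (1,0); ray(1,1) blocked at (2,2)]
Union (7 distinct): (0,1) (0,2) (0,3) (0,4) (1,0) (1,1) (2,2)

Answer: 7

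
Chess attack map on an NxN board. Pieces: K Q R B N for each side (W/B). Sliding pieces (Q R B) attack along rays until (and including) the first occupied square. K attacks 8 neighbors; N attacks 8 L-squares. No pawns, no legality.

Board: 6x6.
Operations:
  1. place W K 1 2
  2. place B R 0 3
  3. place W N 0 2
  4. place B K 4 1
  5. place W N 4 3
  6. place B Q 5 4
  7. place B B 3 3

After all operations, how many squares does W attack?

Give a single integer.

Answer: 15

Derivation:
Op 1: place WK@(1,2)
Op 2: place BR@(0,3)
Op 3: place WN@(0,2)
Op 4: place BK@(4,1)
Op 5: place WN@(4,3)
Op 6: place BQ@(5,4)
Op 7: place BB@(3,3)
Per-piece attacks for W:
  WN@(0,2): attacks (1,4) (2,3) (1,0) (2,1)
  WK@(1,2): attacks (1,3) (1,1) (2,2) (0,2) (2,3) (2,1) (0,3) (0,1)
  WN@(4,3): attacks (5,5) (3,5) (2,4) (5,1) (3,1) (2,2)
Union (15 distinct): (0,1) (0,2) (0,3) (1,0) (1,1) (1,3) (1,4) (2,1) (2,2) (2,3) (2,4) (3,1) (3,5) (5,1) (5,5)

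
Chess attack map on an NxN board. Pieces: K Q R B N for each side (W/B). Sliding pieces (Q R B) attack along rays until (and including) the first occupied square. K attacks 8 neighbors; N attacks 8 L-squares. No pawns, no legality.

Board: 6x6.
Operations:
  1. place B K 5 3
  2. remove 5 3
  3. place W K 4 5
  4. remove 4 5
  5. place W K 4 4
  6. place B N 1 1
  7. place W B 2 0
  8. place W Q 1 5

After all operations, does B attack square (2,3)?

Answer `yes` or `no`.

Answer: yes

Derivation:
Op 1: place BK@(5,3)
Op 2: remove (5,3)
Op 3: place WK@(4,5)
Op 4: remove (4,5)
Op 5: place WK@(4,4)
Op 6: place BN@(1,1)
Op 7: place WB@(2,0)
Op 8: place WQ@(1,5)
Per-piece attacks for B:
  BN@(1,1): attacks (2,3) (3,2) (0,3) (3,0)
B attacks (2,3): yes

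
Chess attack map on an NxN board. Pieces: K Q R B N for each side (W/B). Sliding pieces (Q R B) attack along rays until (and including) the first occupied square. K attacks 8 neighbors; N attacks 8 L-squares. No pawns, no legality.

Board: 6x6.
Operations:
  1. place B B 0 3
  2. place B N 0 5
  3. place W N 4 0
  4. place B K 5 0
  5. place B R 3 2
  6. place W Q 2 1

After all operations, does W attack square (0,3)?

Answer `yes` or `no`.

Op 1: place BB@(0,3)
Op 2: place BN@(0,5)
Op 3: place WN@(4,0)
Op 4: place BK@(5,0)
Op 5: place BR@(3,2)
Op 6: place WQ@(2,1)
Per-piece attacks for W:
  WQ@(2,1): attacks (2,2) (2,3) (2,4) (2,5) (2,0) (3,1) (4,1) (5,1) (1,1) (0,1) (3,2) (3,0) (1,2) (0,3) (1,0) [ray(1,1) blocked at (3,2); ray(-1,1) blocked at (0,3)]
  WN@(4,0): attacks (5,2) (3,2) (2,1)
W attacks (0,3): yes

Answer: yes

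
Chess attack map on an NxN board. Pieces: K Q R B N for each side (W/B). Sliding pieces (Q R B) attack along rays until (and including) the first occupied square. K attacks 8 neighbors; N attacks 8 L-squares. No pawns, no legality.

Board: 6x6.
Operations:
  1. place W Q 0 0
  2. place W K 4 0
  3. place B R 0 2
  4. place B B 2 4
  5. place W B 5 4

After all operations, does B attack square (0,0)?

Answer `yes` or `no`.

Op 1: place WQ@(0,0)
Op 2: place WK@(4,0)
Op 3: place BR@(0,2)
Op 4: place BB@(2,4)
Op 5: place WB@(5,4)
Per-piece attacks for B:
  BR@(0,2): attacks (0,3) (0,4) (0,5) (0,1) (0,0) (1,2) (2,2) (3,2) (4,2) (5,2) [ray(0,-1) blocked at (0,0)]
  BB@(2,4): attacks (3,5) (3,3) (4,2) (5,1) (1,5) (1,3) (0,2) [ray(-1,-1) blocked at (0,2)]
B attacks (0,0): yes

Answer: yes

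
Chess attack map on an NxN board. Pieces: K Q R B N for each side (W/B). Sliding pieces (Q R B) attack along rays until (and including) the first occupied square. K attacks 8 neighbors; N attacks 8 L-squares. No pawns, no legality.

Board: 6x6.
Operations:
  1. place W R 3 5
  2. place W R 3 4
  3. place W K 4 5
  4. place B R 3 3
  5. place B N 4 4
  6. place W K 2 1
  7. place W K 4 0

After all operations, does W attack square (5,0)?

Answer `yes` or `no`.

Op 1: place WR@(3,5)
Op 2: place WR@(3,4)
Op 3: place WK@(4,5)
Op 4: place BR@(3,3)
Op 5: place BN@(4,4)
Op 6: place WK@(2,1)
Op 7: place WK@(4,0)
Per-piece attacks for W:
  WK@(2,1): attacks (2,2) (2,0) (3,1) (1,1) (3,2) (3,0) (1,2) (1,0)
  WR@(3,4): attacks (3,5) (3,3) (4,4) (2,4) (1,4) (0,4) [ray(0,1) blocked at (3,5); ray(0,-1) blocked at (3,3); ray(1,0) blocked at (4,4)]
  WR@(3,5): attacks (3,4) (4,5) (2,5) (1,5) (0,5) [ray(0,-1) blocked at (3,4); ray(1,0) blocked at (4,5)]
  WK@(4,0): attacks (4,1) (5,0) (3,0) (5,1) (3,1)
  WK@(4,5): attacks (4,4) (5,5) (3,5) (5,4) (3,4)
W attacks (5,0): yes

Answer: yes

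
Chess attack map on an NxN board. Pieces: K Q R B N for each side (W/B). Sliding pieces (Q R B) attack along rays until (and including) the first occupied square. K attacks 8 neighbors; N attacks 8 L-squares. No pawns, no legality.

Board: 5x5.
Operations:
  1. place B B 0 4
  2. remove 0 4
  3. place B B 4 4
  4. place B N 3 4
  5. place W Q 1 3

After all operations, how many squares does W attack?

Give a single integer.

Answer: 14

Derivation:
Op 1: place BB@(0,4)
Op 2: remove (0,4)
Op 3: place BB@(4,4)
Op 4: place BN@(3,4)
Op 5: place WQ@(1,3)
Per-piece attacks for W:
  WQ@(1,3): attacks (1,4) (1,2) (1,1) (1,0) (2,3) (3,3) (4,3) (0,3) (2,4) (2,2) (3,1) (4,0) (0,4) (0,2)
Union (14 distinct): (0,2) (0,3) (0,4) (1,0) (1,1) (1,2) (1,4) (2,2) (2,3) (2,4) (3,1) (3,3) (4,0) (4,3)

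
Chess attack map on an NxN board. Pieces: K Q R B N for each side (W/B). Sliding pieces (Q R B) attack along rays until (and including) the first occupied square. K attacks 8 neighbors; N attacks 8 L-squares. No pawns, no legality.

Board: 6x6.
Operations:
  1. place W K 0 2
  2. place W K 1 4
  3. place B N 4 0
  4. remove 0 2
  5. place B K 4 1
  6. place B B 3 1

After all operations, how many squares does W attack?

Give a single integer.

Answer: 8

Derivation:
Op 1: place WK@(0,2)
Op 2: place WK@(1,4)
Op 3: place BN@(4,0)
Op 4: remove (0,2)
Op 5: place BK@(4,1)
Op 6: place BB@(3,1)
Per-piece attacks for W:
  WK@(1,4): attacks (1,5) (1,3) (2,4) (0,4) (2,5) (2,3) (0,5) (0,3)
Union (8 distinct): (0,3) (0,4) (0,5) (1,3) (1,5) (2,3) (2,4) (2,5)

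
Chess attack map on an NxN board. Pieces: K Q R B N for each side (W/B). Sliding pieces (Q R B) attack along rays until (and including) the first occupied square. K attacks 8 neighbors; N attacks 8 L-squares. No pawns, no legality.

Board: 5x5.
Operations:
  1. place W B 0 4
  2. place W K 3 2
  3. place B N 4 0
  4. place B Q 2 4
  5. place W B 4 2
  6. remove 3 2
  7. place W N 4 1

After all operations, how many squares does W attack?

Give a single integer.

Answer: 7

Derivation:
Op 1: place WB@(0,4)
Op 2: place WK@(3,2)
Op 3: place BN@(4,0)
Op 4: place BQ@(2,4)
Op 5: place WB@(4,2)
Op 6: remove (3,2)
Op 7: place WN@(4,1)
Per-piece attacks for W:
  WB@(0,4): attacks (1,3) (2,2) (3,1) (4,0) [ray(1,-1) blocked at (4,0)]
  WN@(4,1): attacks (3,3) (2,2) (2,0)
  WB@(4,2): attacks (3,3) (2,4) (3,1) (2,0) [ray(-1,1) blocked at (2,4)]
Union (7 distinct): (1,3) (2,0) (2,2) (2,4) (3,1) (3,3) (4,0)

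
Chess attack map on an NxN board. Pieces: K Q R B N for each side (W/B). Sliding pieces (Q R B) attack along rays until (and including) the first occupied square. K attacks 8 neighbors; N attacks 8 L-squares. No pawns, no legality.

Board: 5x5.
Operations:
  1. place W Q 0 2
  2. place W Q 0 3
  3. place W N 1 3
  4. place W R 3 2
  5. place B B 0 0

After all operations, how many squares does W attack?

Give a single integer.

Answer: 18

Derivation:
Op 1: place WQ@(0,2)
Op 2: place WQ@(0,3)
Op 3: place WN@(1,3)
Op 4: place WR@(3,2)
Op 5: place BB@(0,0)
Per-piece attacks for W:
  WQ@(0,2): attacks (0,3) (0,1) (0,0) (1,2) (2,2) (3,2) (1,3) (1,1) (2,0) [ray(0,1) blocked at (0,3); ray(0,-1) blocked at (0,0); ray(1,0) blocked at (3,2); ray(1,1) blocked at (1,3)]
  WQ@(0,3): attacks (0,4) (0,2) (1,3) (1,4) (1,2) (2,1) (3,0) [ray(0,-1) blocked at (0,2); ray(1,0) blocked at (1,3)]
  WN@(1,3): attacks (3,4) (2,1) (3,2) (0,1)
  WR@(3,2): attacks (3,3) (3,4) (3,1) (3,0) (4,2) (2,2) (1,2) (0,2) [ray(-1,0) blocked at (0,2)]
Union (18 distinct): (0,0) (0,1) (0,2) (0,3) (0,4) (1,1) (1,2) (1,3) (1,4) (2,0) (2,1) (2,2) (3,0) (3,1) (3,2) (3,3) (3,4) (4,2)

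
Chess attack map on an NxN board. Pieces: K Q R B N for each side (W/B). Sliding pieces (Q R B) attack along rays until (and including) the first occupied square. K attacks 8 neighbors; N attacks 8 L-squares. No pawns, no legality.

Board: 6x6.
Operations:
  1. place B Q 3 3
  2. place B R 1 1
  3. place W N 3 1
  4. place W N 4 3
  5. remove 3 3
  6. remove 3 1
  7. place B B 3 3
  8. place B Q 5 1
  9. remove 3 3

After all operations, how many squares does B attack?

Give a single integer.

Answer: 20

Derivation:
Op 1: place BQ@(3,3)
Op 2: place BR@(1,1)
Op 3: place WN@(3,1)
Op 4: place WN@(4,3)
Op 5: remove (3,3)
Op 6: remove (3,1)
Op 7: place BB@(3,3)
Op 8: place BQ@(5,1)
Op 9: remove (3,3)
Per-piece attacks for B:
  BR@(1,1): attacks (1,2) (1,3) (1,4) (1,5) (1,0) (2,1) (3,1) (4,1) (5,1) (0,1) [ray(1,0) blocked at (5,1)]
  BQ@(5,1): attacks (5,2) (5,3) (5,4) (5,5) (5,0) (4,1) (3,1) (2,1) (1,1) (4,2) (3,3) (2,4) (1,5) (4,0) [ray(-1,0) blocked at (1,1)]
Union (20 distinct): (0,1) (1,0) (1,1) (1,2) (1,3) (1,4) (1,5) (2,1) (2,4) (3,1) (3,3) (4,0) (4,1) (4,2) (5,0) (5,1) (5,2) (5,3) (5,4) (5,5)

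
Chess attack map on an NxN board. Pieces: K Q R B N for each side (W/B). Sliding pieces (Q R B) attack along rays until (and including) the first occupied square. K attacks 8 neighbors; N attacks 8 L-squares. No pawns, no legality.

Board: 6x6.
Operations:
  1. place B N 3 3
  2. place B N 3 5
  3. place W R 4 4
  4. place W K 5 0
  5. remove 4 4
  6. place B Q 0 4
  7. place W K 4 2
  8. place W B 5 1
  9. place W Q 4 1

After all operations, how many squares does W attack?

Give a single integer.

Answer: 18

Derivation:
Op 1: place BN@(3,3)
Op 2: place BN@(3,5)
Op 3: place WR@(4,4)
Op 4: place WK@(5,0)
Op 5: remove (4,4)
Op 6: place BQ@(0,4)
Op 7: place WK@(4,2)
Op 8: place WB@(5,1)
Op 9: place WQ@(4,1)
Per-piece attacks for W:
  WQ@(4,1): attacks (4,2) (4,0) (5,1) (3,1) (2,1) (1,1) (0,1) (5,2) (5,0) (3,2) (2,3) (1,4) (0,5) (3,0) [ray(0,1) blocked at (4,2); ray(1,0) blocked at (5,1); ray(1,-1) blocked at (5,0)]
  WK@(4,2): attacks (4,3) (4,1) (5,2) (3,2) (5,3) (5,1) (3,3) (3,1)
  WK@(5,0): attacks (5,1) (4,0) (4,1)
  WB@(5,1): attacks (4,2) (4,0) [ray(-1,1) blocked at (4,2)]
Union (18 distinct): (0,1) (0,5) (1,1) (1,4) (2,1) (2,3) (3,0) (3,1) (3,2) (3,3) (4,0) (4,1) (4,2) (4,3) (5,0) (5,1) (5,2) (5,3)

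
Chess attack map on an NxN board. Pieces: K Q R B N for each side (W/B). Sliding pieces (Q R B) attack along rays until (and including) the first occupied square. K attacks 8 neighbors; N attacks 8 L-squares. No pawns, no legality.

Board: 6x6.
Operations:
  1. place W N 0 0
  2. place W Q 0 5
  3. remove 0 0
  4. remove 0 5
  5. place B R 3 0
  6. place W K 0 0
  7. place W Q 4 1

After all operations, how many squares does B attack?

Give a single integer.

Op 1: place WN@(0,0)
Op 2: place WQ@(0,5)
Op 3: remove (0,0)
Op 4: remove (0,5)
Op 5: place BR@(3,0)
Op 6: place WK@(0,0)
Op 7: place WQ@(4,1)
Per-piece attacks for B:
  BR@(3,0): attacks (3,1) (3,2) (3,3) (3,4) (3,5) (4,0) (5,0) (2,0) (1,0) (0,0) [ray(-1,0) blocked at (0,0)]
Union (10 distinct): (0,0) (1,0) (2,0) (3,1) (3,2) (3,3) (3,4) (3,5) (4,0) (5,0)

Answer: 10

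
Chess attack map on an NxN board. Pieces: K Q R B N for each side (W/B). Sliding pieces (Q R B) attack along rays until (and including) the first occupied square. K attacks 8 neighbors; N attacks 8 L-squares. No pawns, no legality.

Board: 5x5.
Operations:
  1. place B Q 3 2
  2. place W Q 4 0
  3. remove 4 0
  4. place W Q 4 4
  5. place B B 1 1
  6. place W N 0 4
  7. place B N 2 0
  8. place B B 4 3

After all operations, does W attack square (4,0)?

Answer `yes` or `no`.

Answer: no

Derivation:
Op 1: place BQ@(3,2)
Op 2: place WQ@(4,0)
Op 3: remove (4,0)
Op 4: place WQ@(4,4)
Op 5: place BB@(1,1)
Op 6: place WN@(0,4)
Op 7: place BN@(2,0)
Op 8: place BB@(4,3)
Per-piece attacks for W:
  WN@(0,4): attacks (1,2) (2,3)
  WQ@(4,4): attacks (4,3) (3,4) (2,4) (1,4) (0,4) (3,3) (2,2) (1,1) [ray(0,-1) blocked at (4,3); ray(-1,0) blocked at (0,4); ray(-1,-1) blocked at (1,1)]
W attacks (4,0): no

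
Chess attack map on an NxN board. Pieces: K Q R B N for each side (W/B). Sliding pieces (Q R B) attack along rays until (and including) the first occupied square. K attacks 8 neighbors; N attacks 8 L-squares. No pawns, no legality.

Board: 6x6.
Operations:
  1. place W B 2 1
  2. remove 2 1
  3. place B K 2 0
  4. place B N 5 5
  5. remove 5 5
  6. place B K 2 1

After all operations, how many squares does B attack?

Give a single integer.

Answer: 9

Derivation:
Op 1: place WB@(2,1)
Op 2: remove (2,1)
Op 3: place BK@(2,0)
Op 4: place BN@(5,5)
Op 5: remove (5,5)
Op 6: place BK@(2,1)
Per-piece attacks for B:
  BK@(2,0): attacks (2,1) (3,0) (1,0) (3,1) (1,1)
  BK@(2,1): attacks (2,2) (2,0) (3,1) (1,1) (3,2) (3,0) (1,2) (1,0)
Union (9 distinct): (1,0) (1,1) (1,2) (2,0) (2,1) (2,2) (3,0) (3,1) (3,2)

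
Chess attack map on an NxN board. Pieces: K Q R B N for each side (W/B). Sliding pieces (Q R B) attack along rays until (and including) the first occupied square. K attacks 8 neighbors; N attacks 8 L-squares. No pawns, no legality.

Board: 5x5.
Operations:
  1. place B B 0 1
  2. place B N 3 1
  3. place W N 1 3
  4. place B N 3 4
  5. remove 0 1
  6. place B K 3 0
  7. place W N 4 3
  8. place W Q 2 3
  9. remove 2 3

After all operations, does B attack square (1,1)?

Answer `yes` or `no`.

Answer: no

Derivation:
Op 1: place BB@(0,1)
Op 2: place BN@(3,1)
Op 3: place WN@(1,3)
Op 4: place BN@(3,4)
Op 5: remove (0,1)
Op 6: place BK@(3,0)
Op 7: place WN@(4,3)
Op 8: place WQ@(2,3)
Op 9: remove (2,3)
Per-piece attacks for B:
  BK@(3,0): attacks (3,1) (4,0) (2,0) (4,1) (2,1)
  BN@(3,1): attacks (4,3) (2,3) (1,2) (1,0)
  BN@(3,4): attacks (4,2) (2,2) (1,3)
B attacks (1,1): no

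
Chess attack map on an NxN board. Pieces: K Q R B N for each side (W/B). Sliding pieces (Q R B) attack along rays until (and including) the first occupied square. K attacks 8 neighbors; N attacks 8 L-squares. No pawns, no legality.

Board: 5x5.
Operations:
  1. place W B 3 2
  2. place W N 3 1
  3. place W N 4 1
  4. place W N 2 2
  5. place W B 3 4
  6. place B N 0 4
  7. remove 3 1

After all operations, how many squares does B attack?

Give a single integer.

Answer: 2

Derivation:
Op 1: place WB@(3,2)
Op 2: place WN@(3,1)
Op 3: place WN@(4,1)
Op 4: place WN@(2,2)
Op 5: place WB@(3,4)
Op 6: place BN@(0,4)
Op 7: remove (3,1)
Per-piece attacks for B:
  BN@(0,4): attacks (1,2) (2,3)
Union (2 distinct): (1,2) (2,3)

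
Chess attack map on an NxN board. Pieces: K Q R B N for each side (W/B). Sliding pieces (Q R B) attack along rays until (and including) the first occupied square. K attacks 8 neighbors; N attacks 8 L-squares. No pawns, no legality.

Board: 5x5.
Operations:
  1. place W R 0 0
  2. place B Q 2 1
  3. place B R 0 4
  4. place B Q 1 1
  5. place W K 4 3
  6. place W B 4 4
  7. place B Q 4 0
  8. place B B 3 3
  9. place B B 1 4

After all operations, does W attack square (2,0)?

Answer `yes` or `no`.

Answer: yes

Derivation:
Op 1: place WR@(0,0)
Op 2: place BQ@(2,1)
Op 3: place BR@(0,4)
Op 4: place BQ@(1,1)
Op 5: place WK@(4,3)
Op 6: place WB@(4,4)
Op 7: place BQ@(4,0)
Op 8: place BB@(3,3)
Op 9: place BB@(1,4)
Per-piece attacks for W:
  WR@(0,0): attacks (0,1) (0,2) (0,3) (0,4) (1,0) (2,0) (3,0) (4,0) [ray(0,1) blocked at (0,4); ray(1,0) blocked at (4,0)]
  WK@(4,3): attacks (4,4) (4,2) (3,3) (3,4) (3,2)
  WB@(4,4): attacks (3,3) [ray(-1,-1) blocked at (3,3)]
W attacks (2,0): yes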